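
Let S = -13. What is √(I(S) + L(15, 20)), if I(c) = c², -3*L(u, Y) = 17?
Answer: 7*√30/3 ≈ 12.780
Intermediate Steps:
L(u, Y) = -17/3 (L(u, Y) = -⅓*17 = -17/3)
√(I(S) + L(15, 20)) = √((-13)² - 17/3) = √(169 - 17/3) = √(490/3) = 7*√30/3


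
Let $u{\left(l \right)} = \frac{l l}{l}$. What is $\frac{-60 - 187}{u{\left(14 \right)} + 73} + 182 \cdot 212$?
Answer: $\frac{3356561}{87} \approx 38581.0$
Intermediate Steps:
$u{\left(l \right)} = l$ ($u{\left(l \right)} = \frac{l^{2}}{l} = l$)
$\frac{-60 - 187}{u{\left(14 \right)} + 73} + 182 \cdot 212 = \frac{-60 - 187}{14 + 73} + 182 \cdot 212 = - \frac{247}{87} + 38584 = \frac{3356561}{87}$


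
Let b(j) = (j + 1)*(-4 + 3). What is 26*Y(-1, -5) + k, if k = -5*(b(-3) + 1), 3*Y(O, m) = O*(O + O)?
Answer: 7/3 ≈ 2.3333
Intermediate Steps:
b(j) = -1 - j (b(j) = (1 + j)*(-1) = -1 - j)
Y(O, m) = 2*O²/3 (Y(O, m) = (O*(O + O))/3 = (O*(2*O))/3 = (2*O²)/3 = 2*O²/3)
k = -15 (k = -5*((-1 - 1*(-3)) + 1) = -5*((-1 + 3) + 1) = -5*(2 + 1) = -5*3 = -15)
26*Y(-1, -5) + k = 26*((⅔)*(-1)²) - 15 = 26*((⅔)*1) - 15 = 26*(⅔) - 15 = 52/3 - 15 = 7/3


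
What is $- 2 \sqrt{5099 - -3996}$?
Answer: $- 2 \sqrt{9095} \approx -190.74$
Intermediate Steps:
$- 2 \sqrt{5099 - -3996} = - 2 \sqrt{5099 + 3996} = - 2 \sqrt{9095}$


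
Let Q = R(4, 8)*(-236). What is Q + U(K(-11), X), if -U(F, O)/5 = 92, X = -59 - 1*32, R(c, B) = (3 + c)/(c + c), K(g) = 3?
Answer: -1333/2 ≈ -666.50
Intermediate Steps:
R(c, B) = (3 + c)/(2*c) (R(c, B) = (3 + c)/((2*c)) = (3 + c)*(1/(2*c)) = (3 + c)/(2*c))
X = -91 (X = -59 - 32 = -91)
U(F, O) = -460 (U(F, O) = -5*92 = -460)
Q = -413/2 (Q = ((½)*(3 + 4)/4)*(-236) = ((½)*(¼)*7)*(-236) = (7/8)*(-236) = -413/2 ≈ -206.50)
Q + U(K(-11), X) = -413/2 - 460 = -1333/2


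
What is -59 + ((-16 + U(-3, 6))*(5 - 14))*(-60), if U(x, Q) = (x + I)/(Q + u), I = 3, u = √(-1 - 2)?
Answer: -8699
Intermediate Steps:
u = I*√3 (u = √(-3) = I*√3 ≈ 1.732*I)
U(x, Q) = (3 + x)/(Q + I*√3) (U(x, Q) = (x + 3)/(Q + I*√3) = (3 + x)/(Q + I*√3))
-59 + ((-16 + U(-3, 6))*(5 - 14))*(-60) = -59 + ((-16 + (3 - 3)/(6 + I*√3))*(5 - 14))*(-60) = -59 + ((-16 + 0/(6 + I*√3))*(-9))*(-60) = -59 + ((-16 + 0)*(-9))*(-60) = -59 - 16*(-9)*(-60) = -59 + 144*(-60) = -59 - 8640 = -8699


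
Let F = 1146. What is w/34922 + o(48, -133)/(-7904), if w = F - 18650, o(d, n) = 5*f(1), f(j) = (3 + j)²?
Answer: -232147/453986 ≈ -0.51135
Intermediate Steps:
o(d, n) = 80 (o(d, n) = 5*(3 + 1)² = 5*4² = 5*16 = 80)
w = -17504 (w = 1146 - 18650 = -17504)
w/34922 + o(48, -133)/(-7904) = -17504/34922 + 80/(-7904) = -17504*1/34922 + 80*(-1/7904) = -8752/17461 - 5/494 = -232147/453986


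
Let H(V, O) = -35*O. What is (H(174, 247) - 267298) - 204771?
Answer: -480714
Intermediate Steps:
(H(174, 247) - 267298) - 204771 = (-35*247 - 267298) - 204771 = (-8645 - 267298) - 204771 = -275943 - 204771 = -480714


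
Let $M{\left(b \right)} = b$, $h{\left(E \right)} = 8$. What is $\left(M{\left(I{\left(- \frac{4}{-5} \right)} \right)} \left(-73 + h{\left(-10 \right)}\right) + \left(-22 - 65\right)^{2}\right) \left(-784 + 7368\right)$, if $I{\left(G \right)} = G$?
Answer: $49491928$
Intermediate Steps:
$\left(M{\left(I{\left(- \frac{4}{-5} \right)} \right)} \left(-73 + h{\left(-10 \right)}\right) + \left(-22 - 65\right)^{2}\right) \left(-784 + 7368\right) = \left(- \frac{4}{-5} \left(-73 + 8\right) + \left(-22 - 65\right)^{2}\right) \left(-784 + 7368\right) = \left(\left(-4\right) \left(- \frac{1}{5}\right) \left(-65\right) + \left(-87\right)^{2}\right) 6584 = \left(\frac{4}{5} \left(-65\right) + 7569\right) 6584 = \left(-52 + 7569\right) 6584 = 7517 \cdot 6584 = 49491928$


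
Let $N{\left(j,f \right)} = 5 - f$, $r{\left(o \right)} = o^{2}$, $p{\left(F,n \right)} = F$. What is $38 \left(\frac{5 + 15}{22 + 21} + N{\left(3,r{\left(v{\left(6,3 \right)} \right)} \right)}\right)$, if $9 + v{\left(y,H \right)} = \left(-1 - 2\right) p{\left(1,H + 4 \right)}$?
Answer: $- \frac{226366}{43} \approx -5264.3$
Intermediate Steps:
$v{\left(y,H \right)} = -12$ ($v{\left(y,H \right)} = -9 + \left(-1 - 2\right) 1 = -9 - 3 = -12$)
$38 \left(\frac{5 + 15}{22 + 21} + N{\left(3,r{\left(v{\left(6,3 \right)} \right)} \right)}\right) = 38 \left(\frac{5 + 15}{22 + 21} + \left(5 - \left(-12\right)^{2}\right)\right) = 38 \left(\frac{20}{43} + \left(5 - 144\right)\right) = 38 \left(20 \cdot \frac{1}{43} + \left(5 - 144\right)\right) = 38 \left(\frac{20}{43} - 139\right) = 38 \left(- \frac{5957}{43}\right) = - \frac{226366}{43}$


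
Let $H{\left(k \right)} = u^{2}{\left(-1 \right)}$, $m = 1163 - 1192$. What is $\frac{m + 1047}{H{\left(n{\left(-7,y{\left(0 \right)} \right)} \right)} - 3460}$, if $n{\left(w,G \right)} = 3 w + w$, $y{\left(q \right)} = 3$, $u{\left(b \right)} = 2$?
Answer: $- \frac{509}{1728} \approx -0.29456$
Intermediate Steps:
$m = -29$
$n{\left(w,G \right)} = 4 w$
$H{\left(k \right)} = 4$ ($H{\left(k \right)} = 2^{2} = 4$)
$\frac{m + 1047}{H{\left(n{\left(-7,y{\left(0 \right)} \right)} \right)} - 3460} = \frac{-29 + 1047}{4 - 3460} = \frac{1018}{-3456} = 1018 \left(- \frac{1}{3456}\right) = - \frac{509}{1728}$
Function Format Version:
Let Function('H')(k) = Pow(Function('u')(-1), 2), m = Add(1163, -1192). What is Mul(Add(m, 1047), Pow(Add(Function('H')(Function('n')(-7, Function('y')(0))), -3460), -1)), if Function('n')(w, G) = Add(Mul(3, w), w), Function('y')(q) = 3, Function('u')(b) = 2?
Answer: Rational(-509, 1728) ≈ -0.29456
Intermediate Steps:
m = -29
Function('n')(w, G) = Mul(4, w)
Function('H')(k) = 4 (Function('H')(k) = Pow(2, 2) = 4)
Mul(Add(m, 1047), Pow(Add(Function('H')(Function('n')(-7, Function('y')(0))), -3460), -1)) = Mul(Add(-29, 1047), Pow(Add(4, -3460), -1)) = Mul(1018, Pow(-3456, -1)) = Mul(1018, Rational(-1, 3456)) = Rational(-509, 1728)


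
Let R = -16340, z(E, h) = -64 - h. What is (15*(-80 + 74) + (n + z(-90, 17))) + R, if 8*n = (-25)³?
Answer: -147713/8 ≈ -18464.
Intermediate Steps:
n = -15625/8 (n = (⅛)*(-25)³ = (⅛)*(-15625) = -15625/8 ≈ -1953.1)
(15*(-80 + 74) + (n + z(-90, 17))) + R = (15*(-80 + 74) + (-15625/8 + (-64 - 1*17))) - 16340 = (15*(-6) + (-15625/8 + (-64 - 17))) - 16340 = (-90 + (-15625/8 - 81)) - 16340 = (-90 - 16273/8) - 16340 = -16993/8 - 16340 = -147713/8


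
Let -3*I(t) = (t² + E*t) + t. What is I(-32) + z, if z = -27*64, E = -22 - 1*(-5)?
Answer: -2240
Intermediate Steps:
E = -17 (E = -22 + 5 = -17)
I(t) = -t²/3 + 16*t/3 (I(t) = -((t² - 17*t) + t)/3 = -(t² - 16*t)/3 = -t²/3 + 16*t/3)
z = -1728
I(-32) + z = (⅓)*(-32)*(16 - 1*(-32)) - 1728 = (⅓)*(-32)*(16 + 32) - 1728 = (⅓)*(-32)*48 - 1728 = -512 - 1728 = -2240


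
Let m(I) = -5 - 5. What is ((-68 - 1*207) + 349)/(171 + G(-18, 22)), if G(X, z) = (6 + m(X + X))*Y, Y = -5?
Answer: 74/191 ≈ 0.38743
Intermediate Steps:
m(I) = -10
G(X, z) = 20 (G(X, z) = (6 - 10)*(-5) = -4*(-5) = 20)
((-68 - 1*207) + 349)/(171 + G(-18, 22)) = ((-68 - 1*207) + 349)/(171 + 20) = ((-68 - 207) + 349)/191 = (-275 + 349)*(1/191) = 74*(1/191) = 74/191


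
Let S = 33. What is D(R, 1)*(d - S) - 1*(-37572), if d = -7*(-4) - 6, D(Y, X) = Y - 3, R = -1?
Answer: 37616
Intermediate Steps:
D(Y, X) = -3 + Y
d = 22 (d = 28 - 6 = 22)
D(R, 1)*(d - S) - 1*(-37572) = (-3 - 1)*(22 - 1*33) - 1*(-37572) = -4*(22 - 33) + 37572 = -4*(-11) + 37572 = 44 + 37572 = 37616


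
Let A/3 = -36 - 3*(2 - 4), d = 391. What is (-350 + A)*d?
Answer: -172040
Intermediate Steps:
A = -90 (A = 3*(-36 - 3*(2 - 4)) = 3*(-36 - 3*(-2)) = 3*(-36 - 1*(-6)) = 3*(-36 + 6) = 3*(-30) = -90)
(-350 + A)*d = (-350 - 90)*391 = -440*391 = -172040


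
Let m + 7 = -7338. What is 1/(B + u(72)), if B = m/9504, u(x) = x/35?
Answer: 332640/427213 ≈ 0.77863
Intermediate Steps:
m = -7345 (m = -7 - 7338 = -7345)
u(x) = x/35 (u(x) = x*(1/35) = x/35)
B = -7345/9504 ≈ -0.77283
1/(B + u(72)) = 1/(-7345/9504 + (1/35)*72) = 1/(-7345/9504 + 72/35) = 1/(427213/332640) = 332640/427213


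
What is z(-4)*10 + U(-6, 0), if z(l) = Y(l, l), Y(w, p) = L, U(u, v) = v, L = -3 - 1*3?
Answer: -60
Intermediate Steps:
L = -6 (L = -3 - 3 = -6)
Y(w, p) = -6
z(l) = -6
z(-4)*10 + U(-6, 0) = -6*10 + 0 = -60 + 0 = -60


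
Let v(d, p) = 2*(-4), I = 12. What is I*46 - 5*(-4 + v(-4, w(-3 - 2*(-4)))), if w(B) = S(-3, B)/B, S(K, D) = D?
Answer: 612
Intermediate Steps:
w(B) = 1 (w(B) = B/B = 1)
v(d, p) = -8
I*46 - 5*(-4 + v(-4, w(-3 - 2*(-4)))) = 12*46 - 5*(-4 - 8) = 552 - 5*(-12) = 552 + 60 = 612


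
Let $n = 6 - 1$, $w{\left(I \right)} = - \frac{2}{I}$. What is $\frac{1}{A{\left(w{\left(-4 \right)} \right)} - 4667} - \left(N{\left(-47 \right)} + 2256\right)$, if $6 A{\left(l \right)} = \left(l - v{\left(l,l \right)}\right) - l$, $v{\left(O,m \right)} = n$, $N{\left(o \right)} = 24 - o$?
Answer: $- \frac{65172295}{28007} \approx -2327.0$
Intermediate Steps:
$n = 5$ ($n = 6 - 1 = 5$)
$v{\left(O,m \right)} = 5$
$A{\left(l \right)} = - \frac{5}{6}$ ($A{\left(l \right)} = \frac{\left(l - 5\right) - l}{6} = \frac{\left(-5 + l\right) - l}{6} = \frac{1}{6} \left(-5\right) = - \frac{5}{6}$)
$\frac{1}{A{\left(w{\left(-4 \right)} \right)} - 4667} - \left(N{\left(-47 \right)} + 2256\right) = \frac{1}{- \frac{5}{6} - 4667} - \left(\left(24 - -47\right) + 2256\right) = \frac{1}{- \frac{28007}{6}} - \left(\left(24 + 47\right) + 2256\right) = - \frac{6}{28007} - \left(71 + 2256\right) = - \frac{6}{28007} - 2327 = - \frac{65172295}{28007}$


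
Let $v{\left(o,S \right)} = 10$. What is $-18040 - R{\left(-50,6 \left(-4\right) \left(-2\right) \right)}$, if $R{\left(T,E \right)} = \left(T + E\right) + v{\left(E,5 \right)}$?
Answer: $-18048$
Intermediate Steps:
$R{\left(T,E \right)} = 10 + E + T$ ($R{\left(T,E \right)} = \left(T + E\right) + 10 = \left(E + T\right) + 10 = 10 + E + T$)
$-18040 - R{\left(-50,6 \left(-4\right) \left(-2\right) \right)} = -18040 - \left(10 + 6 \left(-4\right) \left(-2\right) - 50\right) = -18040 - \left(10 - -48 - 50\right) = -18040 - \left(10 + 48 - 50\right) = -18040 - 8 = -18048$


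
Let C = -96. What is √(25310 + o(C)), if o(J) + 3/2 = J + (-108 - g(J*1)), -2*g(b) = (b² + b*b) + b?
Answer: √137090/2 ≈ 185.13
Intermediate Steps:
g(b) = -b² - b/2 (g(b) = -((b² + b*b) + b)/2 = -((b² + b²) + b)/2 = -(2*b² + b)/2 = -(b + 2*b²)/2 = -b² - b/2)
o(J) = -219/2 + J + J*(½ + J) (o(J) = -3/2 + (J + (-108 - (-1)*J*1*(½ + J*1))) = -3/2 + (J + (-108 - (-1)*J*(½ + J))) = -3/2 + (J + (-108 + J*(½ + J))) = -3/2 + (-108 + J + J*(½ + J)) = -219/2 + J + J*(½ + J))
√(25310 + o(C)) = √(25310 + (-219/2 + (-96)² + (3/2)*(-96))) = √(25310 + (-219/2 + 9216 - 144)) = √(25310 + 17925/2) = √(68545/2) = √137090/2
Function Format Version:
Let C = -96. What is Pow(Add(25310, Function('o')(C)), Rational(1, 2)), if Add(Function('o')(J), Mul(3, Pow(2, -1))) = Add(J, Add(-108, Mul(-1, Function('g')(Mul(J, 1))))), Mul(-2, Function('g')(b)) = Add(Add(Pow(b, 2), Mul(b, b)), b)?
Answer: Mul(Rational(1, 2), Pow(137090, Rational(1, 2))) ≈ 185.13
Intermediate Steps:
Function('g')(b) = Add(Mul(-1, Pow(b, 2)), Mul(Rational(-1, 2), b)) (Function('g')(b) = Mul(Rational(-1, 2), Add(Add(Pow(b, 2), Mul(b, b)), b)) = Mul(Rational(-1, 2), Add(Add(Pow(b, 2), Pow(b, 2)), b)) = Mul(Rational(-1, 2), Add(Mul(2, Pow(b, 2)), b)) = Mul(Rational(-1, 2), Add(b, Mul(2, Pow(b, 2)))) = Add(Mul(-1, Pow(b, 2)), Mul(Rational(-1, 2), b)))
Function('o')(J) = Add(Rational(-219, 2), J, Mul(J, Add(Rational(1, 2), J))) (Function('o')(J) = Add(Rational(-3, 2), Add(J, Add(-108, Mul(-1, Mul(-1, Mul(J, 1), Add(Rational(1, 2), Mul(J, 1))))))) = Add(Rational(-3, 2), Add(J, Add(-108, Mul(-1, Mul(-1, J, Add(Rational(1, 2), J)))))) = Add(Rational(-3, 2), Add(J, Add(-108, Mul(J, Add(Rational(1, 2), J))))) = Add(Rational(-3, 2), Add(-108, J, Mul(J, Add(Rational(1, 2), J)))) = Add(Rational(-219, 2), J, Mul(J, Add(Rational(1, 2), J))))
Pow(Add(25310, Function('o')(C)), Rational(1, 2)) = Pow(Add(25310, Add(Rational(-219, 2), Pow(-96, 2), Mul(Rational(3, 2), -96))), Rational(1, 2)) = Pow(Add(25310, Add(Rational(-219, 2), 9216, -144)), Rational(1, 2)) = Pow(Add(25310, Rational(17925, 2)), Rational(1, 2)) = Pow(Rational(68545, 2), Rational(1, 2)) = Mul(Rational(1, 2), Pow(137090, Rational(1, 2)))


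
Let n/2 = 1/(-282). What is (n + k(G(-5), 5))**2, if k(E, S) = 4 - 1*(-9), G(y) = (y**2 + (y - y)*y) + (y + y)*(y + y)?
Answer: 3356224/19881 ≈ 168.82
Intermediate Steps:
n = -1/141 (n = 2/(-282) = 2*(-1/282) = -1/141 ≈ -0.0070922)
G(y) = 5*y**2 (G(y) = (y**2 + 0*y) + (2*y)*(2*y) = (y**2 + 0) + 4*y**2 = y**2 + 4*y**2 = 5*y**2)
k(E, S) = 13 (k(E, S) = 4 + 9 = 13)
(n + k(G(-5), 5))**2 = (-1/141 + 13)**2 = (1832/141)**2 = 3356224/19881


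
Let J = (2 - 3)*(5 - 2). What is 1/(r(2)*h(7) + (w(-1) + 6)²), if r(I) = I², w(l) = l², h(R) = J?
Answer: 1/37 ≈ 0.027027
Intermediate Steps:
J = -3 (J = -1*3 = -3)
h(R) = -3
1/(r(2)*h(7) + (w(-1) + 6)²) = 1/(2²*(-3) + ((-1)² + 6)²) = 1/(4*(-3) + (1 + 6)²) = 1/(-12 + 7²) = 1/(-12 + 49) = 1/37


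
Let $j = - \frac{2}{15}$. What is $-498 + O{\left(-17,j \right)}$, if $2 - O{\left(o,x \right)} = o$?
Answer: $-479$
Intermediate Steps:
$j = - \frac{2}{15}$ ($j = \left(-2\right) \frac{1}{15} = - \frac{2}{15} \approx -0.13333$)
$O{\left(o,x \right)} = 2 - o$
$-498 + O{\left(-17,j \right)} = -498 + \left(2 - -17\right) = -498 + \left(2 + 17\right) = -498 + 19 = -479$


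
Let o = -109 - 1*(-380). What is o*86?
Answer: 23306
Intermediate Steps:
o = 271 (o = -109 + 380 = 271)
o*86 = 271*86 = 23306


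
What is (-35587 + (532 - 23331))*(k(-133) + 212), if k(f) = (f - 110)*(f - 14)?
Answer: -2097984138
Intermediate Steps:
k(f) = (-110 + f)*(-14 + f)
(-35587 + (532 - 23331))*(k(-133) + 212) = (-35587 + (532 - 23331))*((1540 + (-133)² - 124*(-133)) + 212) = (-35587 - 22799)*((1540 + 17689 + 16492) + 212) = -58386*(35721 + 212) = -58386*35933 = -2097984138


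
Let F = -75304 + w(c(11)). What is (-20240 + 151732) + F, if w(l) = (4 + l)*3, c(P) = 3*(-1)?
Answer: 56191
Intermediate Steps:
c(P) = -3
w(l) = 12 + 3*l
F = -75301 (F = -75304 + (12 + 3*(-3)) = -75304 + (12 - 9) = -75304 + 3 = -75301)
(-20240 + 151732) + F = (-20240 + 151732) - 75301 = 131492 - 75301 = 56191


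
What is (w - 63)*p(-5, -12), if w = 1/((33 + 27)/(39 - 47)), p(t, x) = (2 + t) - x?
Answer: -2841/5 ≈ -568.20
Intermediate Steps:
p(t, x) = 2 + t - x
w = -2/15 (w = 1/(60/(-8)) = 1/(60*(-1/8)) = 1/(-15/2) = -2/15 ≈ -0.13333)
(w - 63)*p(-5, -12) = (-2/15 - 63)*(2 - 5 - 1*(-12)) = -947*(2 - 5 + 12)/15 = -947/15*9 = -2841/5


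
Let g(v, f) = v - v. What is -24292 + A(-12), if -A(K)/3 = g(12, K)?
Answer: -24292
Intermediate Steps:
g(v, f) = 0
A(K) = 0 (A(K) = -3*0 = 0)
-24292 + A(-12) = -24292 + 0 = -24292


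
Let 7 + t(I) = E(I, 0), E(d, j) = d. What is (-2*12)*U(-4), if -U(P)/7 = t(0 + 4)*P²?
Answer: -8064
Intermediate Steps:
t(I) = -7 + I
U(P) = 21*P² (U(P) = -7*(-7 + (0 + 4))*P² = -7*(-7 + 4)*P² = -(-21)*P² = 21*P²)
(-2*12)*U(-4) = (-2*12)*(21*(-4)²) = -504*16 = -24*336 = -8064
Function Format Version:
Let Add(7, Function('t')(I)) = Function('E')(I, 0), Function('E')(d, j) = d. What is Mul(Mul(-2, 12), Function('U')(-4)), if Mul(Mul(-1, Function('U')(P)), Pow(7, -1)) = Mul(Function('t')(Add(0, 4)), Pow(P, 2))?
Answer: -8064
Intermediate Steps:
Function('t')(I) = Add(-7, I)
Function('U')(P) = Mul(21, Pow(P, 2)) (Function('U')(P) = Mul(-7, Mul(Add(-7, Add(0, 4)), Pow(P, 2))) = Mul(-7, Mul(Add(-7, 4), Pow(P, 2))) = Mul(-7, Mul(-3, Pow(P, 2))) = Mul(21, Pow(P, 2)))
Mul(Mul(-2, 12), Function('U')(-4)) = Mul(Mul(-2, 12), Mul(21, Pow(-4, 2))) = Mul(-24, Mul(21, 16)) = Mul(-24, 336) = -8064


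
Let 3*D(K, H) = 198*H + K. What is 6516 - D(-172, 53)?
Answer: 9226/3 ≈ 3075.3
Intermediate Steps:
D(K, H) = 66*H + K/3 (D(K, H) = (198*H + K)/3 = (K + 198*H)/3 = 66*H + K/3)
6516 - D(-172, 53) = 6516 - (66*53 + (⅓)*(-172)) = 6516 - (3498 - 172/3) = 6516 - 1*10322/3 = 6516 - 10322/3 = 9226/3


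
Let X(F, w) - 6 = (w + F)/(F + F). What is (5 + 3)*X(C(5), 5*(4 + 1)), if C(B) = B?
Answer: 72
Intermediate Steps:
X(F, w) = 6 + (F + w)/(2*F) (X(F, w) = 6 + (w + F)/(F + F) = 6 + (F + w)/((2*F)) = 6 + (F + w)*(1/(2*F)) = 6 + (F + w)/(2*F))
(5 + 3)*X(C(5), 5*(4 + 1)) = (5 + 3)*((½)*(5*(4 + 1) + 13*5)/5) = 8*((½)*(⅕)*(5*5 + 65)) = 8*((½)*(⅕)*(25 + 65)) = 8*((½)*(⅕)*90) = 8*9 = 72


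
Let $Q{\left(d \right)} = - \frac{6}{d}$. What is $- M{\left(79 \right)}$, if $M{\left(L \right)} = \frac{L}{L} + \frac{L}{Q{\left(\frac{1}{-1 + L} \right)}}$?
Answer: $- \frac{389}{468} \approx -0.8312$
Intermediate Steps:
$M{\left(L \right)} = 1 + \frac{L}{6 - 6 L}$ ($M{\left(L \right)} = \frac{L}{L} + \frac{L}{\left(-6\right) \frac{1}{\frac{1}{-1 + L}}} = 1 + \frac{L}{\left(-6\right) \left(-1 + L\right)} = 1 + \frac{L}{6 - 6 L}$)
$- M{\left(79 \right)} = - \frac{6 - 395}{6 \left(1 - 79\right)} = - \frac{-389}{6 \left(-78\right)} = - \frac{\left(-1\right) \left(-389\right)}{6 \cdot 78} = \left(-1\right) \frac{389}{468} = - \frac{389}{468}$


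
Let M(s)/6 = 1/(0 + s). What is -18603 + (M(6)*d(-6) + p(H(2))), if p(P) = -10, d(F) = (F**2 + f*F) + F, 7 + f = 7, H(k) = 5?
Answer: -18583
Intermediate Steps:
f = 0 (f = -7 + 7 = 0)
M(s) = 6/s (M(s) = 6/(0 + s) = 6/s)
d(F) = F + F**2 (d(F) = (F**2 + 0*F) + F = (F**2 + 0) + F = F**2 + F = F + F**2)
-18603 + (M(6)*d(-6) + p(H(2))) = -18603 + ((6/6)*(-6*(1 - 6)) - 10) = -18603 + ((6*(1/6))*(-6*(-5)) - 10) = -18603 + (1*30 - 10) = -18603 + (30 - 10) = -18603 + 20 = -18583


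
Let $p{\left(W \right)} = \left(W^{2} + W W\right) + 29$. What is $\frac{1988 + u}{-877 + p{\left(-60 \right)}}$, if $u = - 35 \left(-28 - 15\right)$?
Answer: $\frac{3493}{6352} \approx 0.54991$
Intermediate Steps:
$p{\left(W \right)} = 29 + 2 W^{2}$ ($p{\left(W \right)} = \left(W^{2} + W^{2}\right) + 29 = 2 W^{2} + 29 = 29 + 2 W^{2}$)
$u = 1505$ ($u = \left(-35\right) \left(-43\right) = 1505$)
$\frac{1988 + u}{-877 + p{\left(-60 \right)}} = \frac{1988 + 1505}{-877 + \left(29 + 2 \left(-60\right)^{2}\right)} = \frac{3493}{-877 + \left(29 + 2 \cdot 3600\right)} = \frac{3493}{-877 + \left(29 + 7200\right)} = \frac{3493}{-877 + 7229} = \frac{3493}{6352}$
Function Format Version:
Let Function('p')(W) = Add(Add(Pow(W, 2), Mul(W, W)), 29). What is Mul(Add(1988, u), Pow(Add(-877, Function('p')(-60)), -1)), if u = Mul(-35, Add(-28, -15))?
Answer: Rational(3493, 6352) ≈ 0.54991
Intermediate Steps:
Function('p')(W) = Add(29, Mul(2, Pow(W, 2))) (Function('p')(W) = Add(Add(Pow(W, 2), Pow(W, 2)), 29) = Add(Mul(2, Pow(W, 2)), 29) = Add(29, Mul(2, Pow(W, 2))))
u = 1505 (u = Mul(-35, -43) = 1505)
Mul(Add(1988, u), Pow(Add(-877, Function('p')(-60)), -1)) = Mul(Add(1988, 1505), Pow(Add(-877, Add(29, Mul(2, Pow(-60, 2)))), -1)) = Mul(3493, Pow(Add(-877, Add(29, Mul(2, 3600))), -1)) = Mul(3493, Pow(Add(-877, Add(29, 7200)), -1)) = Mul(3493, Pow(Add(-877, 7229), -1)) = Mul(3493, Pow(6352, -1)) = Mul(3493, Rational(1, 6352)) = Rational(3493, 6352)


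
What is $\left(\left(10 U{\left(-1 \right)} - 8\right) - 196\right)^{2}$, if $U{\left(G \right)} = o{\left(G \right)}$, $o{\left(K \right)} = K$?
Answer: $45796$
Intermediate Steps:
$U{\left(G \right)} = G$
$\left(\left(10 U{\left(-1 \right)} - 8\right) - 196\right)^{2} = \left(\left(10 \left(-1\right) - 8\right) - 196\right)^{2} = \left(\left(-10 - 8\right) - 196\right)^{2} = \left(-18 - 196\right)^{2} = \left(-214\right)^{2} = 45796$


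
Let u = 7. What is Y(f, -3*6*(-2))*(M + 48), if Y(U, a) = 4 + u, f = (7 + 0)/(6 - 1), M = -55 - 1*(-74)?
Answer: 737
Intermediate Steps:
M = 19 (M = -55 + 74 = 19)
f = 7/5 ≈ 1.4000
Y(U, a) = 11 (Y(U, a) = 4 + 7 = 11)
Y(f, -3*6*(-2))*(M + 48) = 11*(19 + 48) = 11*67 = 737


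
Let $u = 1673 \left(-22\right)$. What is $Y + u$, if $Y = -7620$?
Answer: $-44426$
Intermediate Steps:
$u = -36806$
$Y + u = -7620 - 36806 = -44426$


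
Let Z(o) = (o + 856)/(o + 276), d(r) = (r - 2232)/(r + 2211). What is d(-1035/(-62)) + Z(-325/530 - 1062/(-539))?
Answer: 1529684200456/729557980319 ≈ 2.0967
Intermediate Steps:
d(r) = (-2232 + r)/(2211 + r)
Z(o) = (856 + o)/(276 + o)
d(-1035/(-62)) + Z(-325/530 - 1062/(-539)) = (-2232 - 1035/(-62))/(2211 - 1035/(-62)) + (856 + (-325/530 - 1062/(-539)))/(276 + (-325/530 - 1062/(-539))) = (-2232 - 1035*(-1/62))/(2211 - 1035*(-1/62)) + (856 + (-325*1/530 - 1062*(-1/539)))/(276 + (-325*1/530 - 1062*(-1/539))) = (-2232 + 1035/62)/(2211 + 1035/62) + (856 + (-65/106 + 1062/539))/(276 + (-65/106 + 1062/539)) = -137349/62/(138117/62) + (856 + 77537/57134)/(276 + 77537/57134) = (62/138117)*(-137349/62) + (48984241/57134)/(15846521/57134) = -45783/46039 + (57134/15846521)*(48984241/57134) = -45783/46039 + 48984241/15846521 = 1529684200456/729557980319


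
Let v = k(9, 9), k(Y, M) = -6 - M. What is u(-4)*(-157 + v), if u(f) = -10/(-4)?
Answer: -430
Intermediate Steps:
u(f) = 5/2 (u(f) = -10*(-1/4) = 5/2)
v = -15 (v = -6 - 1*9 = -6 - 9 = -15)
u(-4)*(-157 + v) = 5*(-157 - 15)/2 = (5/2)*(-172) = -430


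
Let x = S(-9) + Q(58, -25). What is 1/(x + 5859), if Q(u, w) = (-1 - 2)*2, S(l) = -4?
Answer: 1/5849 ≈ 0.00017097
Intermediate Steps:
Q(u, w) = -6 (Q(u, w) = -3*2 = -6)
x = -10 (x = -4 - 6 = -10)
1/(x + 5859) = 1/(-10 + 5859) = 1/5849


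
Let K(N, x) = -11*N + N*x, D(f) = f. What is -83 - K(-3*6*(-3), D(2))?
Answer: 403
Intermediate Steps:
-83 - K(-3*6*(-3), D(2)) = -83 - -3*6*(-3)*(-11 + 2) = -83 - (-18*(-3))*(-9) = -83 - 54*(-9) = -83 - 1*(-486) = -83 + 486 = 403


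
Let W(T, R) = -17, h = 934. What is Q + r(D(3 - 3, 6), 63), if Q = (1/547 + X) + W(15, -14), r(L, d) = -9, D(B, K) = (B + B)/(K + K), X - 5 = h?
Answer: 499412/547 ≈ 913.00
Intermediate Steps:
X = 939 (X = 5 + 934 = 939)
D(B, K) = B/K (D(B, K) = (2*B)/((2*K)) = (2*B)*(1/(2*K)) = B/K)
Q = 504335/547 (Q = (1/547 + 939) - 17 = 513634/547 - 17 = 504335/547 ≈ 922.00)
Q + r(D(3 - 3, 6), 63) = 504335/547 - 9 = 499412/547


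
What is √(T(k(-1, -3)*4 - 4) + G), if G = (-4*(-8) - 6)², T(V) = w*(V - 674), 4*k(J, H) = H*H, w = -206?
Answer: √138490 ≈ 372.14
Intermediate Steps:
k(J, H) = H²/4 (k(J, H) = (H*H)/4 = H²/4)
T(V) = 138844 - 206*V (T(V) = -206*(V - 674) = -206*(-674 + V) = 138844 - 206*V)
G = 676 (G = (32 - 6)² = 26² = 676)
√(T(k(-1, -3)*4 - 4) + G) = √((138844 - 206*(((¼)*(-3)²)*4 - 4)) + 676) = √((138844 - 206*(((¼)*9)*4 - 4)) + 676) = √((138844 - 206*((9/4)*4 - 4)) + 676) = √((138844 - 206*(9 - 4)) + 676) = √((138844 - 206*5) + 676) = √((138844 - 1030) + 676) = √(137814 + 676) = √138490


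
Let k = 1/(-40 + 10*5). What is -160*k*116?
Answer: -1856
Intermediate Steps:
k = 1/10 (k = 1/(-40 + 50) = 1/10 ≈ 0.10000)
-160*k*116 = -160*1/10*116 = -16*116 = -1856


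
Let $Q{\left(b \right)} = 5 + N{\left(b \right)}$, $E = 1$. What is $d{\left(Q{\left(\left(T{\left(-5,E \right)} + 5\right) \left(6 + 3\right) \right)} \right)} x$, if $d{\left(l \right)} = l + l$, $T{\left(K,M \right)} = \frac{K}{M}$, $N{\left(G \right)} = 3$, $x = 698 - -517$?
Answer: $19440$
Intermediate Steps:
$x = 1215$ ($x = 698 + 517 = 1215$)
$Q{\left(b \right)} = 8$ ($Q{\left(b \right)} = 5 + 3 = 8$)
$d{\left(l \right)} = 2 l$
$d{\left(Q{\left(\left(T{\left(-5,E \right)} + 5\right) \left(6 + 3\right) \right)} \right)} x = 2 \cdot 8 \cdot 1215 = 16 \cdot 1215 = 19440$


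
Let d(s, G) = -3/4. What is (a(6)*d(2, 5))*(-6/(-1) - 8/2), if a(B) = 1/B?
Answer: -¼ ≈ -0.25000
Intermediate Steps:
d(s, G) = -¾ (d(s, G) = -3*¼ = -¾)
a(B) = 1/B
(a(6)*d(2, 5))*(-6/(-1) - 8/2) = (-¾/6)*(-6/(-1) - 8/2) = ((⅙)*(-¾))*(-6*(-1) - 8*½) = -(6 - 4)/8 = -⅛*2 = -¼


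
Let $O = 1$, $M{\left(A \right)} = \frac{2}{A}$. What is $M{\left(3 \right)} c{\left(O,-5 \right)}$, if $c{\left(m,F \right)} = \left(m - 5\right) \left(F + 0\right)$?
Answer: $\frac{40}{3} \approx 13.333$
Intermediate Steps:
$c{\left(m,F \right)} = F \left(-5 + m\right)$ ($c{\left(m,F \right)} = \left(-5 + m\right) F = F \left(-5 + m\right)$)
$M{\left(3 \right)} c{\left(O,-5 \right)} = \frac{2}{3} \left(- 5 \left(-5 + 1\right)\right) = 2 \cdot \frac{1}{3} \left(\left(-5\right) \left(-4\right)\right) = \frac{2}{3} \cdot 20 = \frac{40}{3}$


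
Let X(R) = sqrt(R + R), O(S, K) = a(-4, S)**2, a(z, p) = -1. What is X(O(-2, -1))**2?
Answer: 2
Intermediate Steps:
O(S, K) = 1 (O(S, K) = (-1)**2 = 1)
X(R) = sqrt(2)*sqrt(R) (X(R) = sqrt(2*R) = sqrt(2)*sqrt(R))
X(O(-2, -1))**2 = (sqrt(2)*sqrt(1))**2 = (sqrt(2)*1)**2 = (sqrt(2))**2 = 2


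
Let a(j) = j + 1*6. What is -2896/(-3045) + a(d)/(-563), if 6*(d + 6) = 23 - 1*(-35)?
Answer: 533671/571445 ≈ 0.93390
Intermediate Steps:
d = 11/3 (d = -6 + (23 - 1*(-35))/6 = -6 + (23 + 35)/6 = -6 + (1/6)*58 = -6 + 29/3 = 11/3 ≈ 3.6667)
a(j) = 6 + j (a(j) = j + 6 = 6 + j)
-2896/(-3045) + a(d)/(-563) = -2896/(-3045) + (6 + 11/3)/(-563) = -2896*(-1/3045) + (29/3)*(-1/563) = 2896/3045 - 29/1689 = 533671/571445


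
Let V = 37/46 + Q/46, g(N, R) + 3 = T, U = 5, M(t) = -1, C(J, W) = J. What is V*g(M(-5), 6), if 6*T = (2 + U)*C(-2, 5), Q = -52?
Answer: 40/23 ≈ 1.7391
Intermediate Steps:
T = -7/3 (T = ((2 + 5)*(-2))/6 = (7*(-2))/6 = (1/6)*(-14) = -7/3 ≈ -2.3333)
g(N, R) = -16/3 (g(N, R) = -3 - 7/3 = -16/3)
V = -15/46 (V = 37/46 - 52/46 = 37*(1/46) - 52*1/46 = 37/46 - 26/23 = -15/46 ≈ -0.32609)
V*g(M(-5), 6) = -15/46*(-16/3) = 40/23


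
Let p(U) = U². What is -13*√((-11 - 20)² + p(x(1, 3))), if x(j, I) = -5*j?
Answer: -13*√986 ≈ -408.21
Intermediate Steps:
-13*√((-11 - 20)² + p(x(1, 3))) = -13*√((-11 - 20)² + (-5*1)²) = -13*√((-31)² + (-5)²) = -13*√(961 + 25) = -13*√986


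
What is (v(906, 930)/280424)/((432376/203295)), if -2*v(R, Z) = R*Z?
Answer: -42823075275/60624303712 ≈ -0.70637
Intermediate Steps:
v(R, Z) = -R*Z/2
(v(906, 930)/280424)/((432376/203295)) = (-½*906*930/280424)/((432376/203295)) = (-421290*1/280424)/((432376*(1/203295))) = -210645/(140212*432376/203295) = -210645/140212*203295/432376 = -42823075275/60624303712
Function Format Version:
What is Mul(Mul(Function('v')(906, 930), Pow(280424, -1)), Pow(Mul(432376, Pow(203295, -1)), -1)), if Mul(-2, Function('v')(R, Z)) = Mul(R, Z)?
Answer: Rational(-42823075275, 60624303712) ≈ -0.70637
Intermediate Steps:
Function('v')(R, Z) = Mul(Rational(-1, 2), R, Z) (Function('v')(R, Z) = Mul(Rational(-1, 2), Mul(R, Z)) = Mul(Rational(-1, 2), R, Z))
Mul(Mul(Function('v')(906, 930), Pow(280424, -1)), Pow(Mul(432376, Pow(203295, -1)), -1)) = Mul(Mul(Mul(Rational(-1, 2), 906, 930), Pow(280424, -1)), Pow(Mul(432376, Pow(203295, -1)), -1)) = Mul(Mul(-421290, Rational(1, 280424)), Pow(Mul(432376, Rational(1, 203295)), -1)) = Mul(Rational(-210645, 140212), Pow(Rational(432376, 203295), -1)) = Mul(Rational(-210645, 140212), Rational(203295, 432376)) = Rational(-42823075275, 60624303712)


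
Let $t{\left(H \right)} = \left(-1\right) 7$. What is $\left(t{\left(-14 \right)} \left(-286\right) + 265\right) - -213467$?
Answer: $215734$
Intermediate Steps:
$t{\left(H \right)} = -7$
$\left(t{\left(-14 \right)} \left(-286\right) + 265\right) - -213467 = \left(\left(-7\right) \left(-286\right) + 265\right) - -213467 = \left(2002 + 265\right) + 213467 = 2267 + 213467 = 215734$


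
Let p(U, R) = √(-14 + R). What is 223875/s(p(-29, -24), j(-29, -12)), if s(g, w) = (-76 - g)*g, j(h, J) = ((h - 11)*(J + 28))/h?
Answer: 223875*√38/(38*(√38 - 76*I)) ≈ 38.506 + 474.74*I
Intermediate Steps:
j(h, J) = (-11 + h)*(28 + J)/h (j(h, J) = ((-11 + h)*(28 + J))/h = (-11 + h)*(28 + J)/h)
s(g, w) = g*(-76 - g)
223875/s(p(-29, -24), j(-29, -12)) = 223875/((-√(-14 - 24)*(76 + √(-14 - 24)))) = 223875/((-√(-38)*(76 + √(-38)))) = 223875/((-I*√38*(76 + I*√38))) = 223875*(I*√38/(38*(76 + I*√38))) = 223875*I*√38/(38*(76 + I*√38))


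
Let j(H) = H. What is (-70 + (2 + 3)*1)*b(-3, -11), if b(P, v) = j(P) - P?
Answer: 0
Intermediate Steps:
b(P, v) = 0 (b(P, v) = P - P = 0)
(-70 + (2 + 3)*1)*b(-3, -11) = (-70 + (2 + 3)*1)*0 = (-70 + 5*1)*0 = (-70 + 5)*0 = -65*0 = 0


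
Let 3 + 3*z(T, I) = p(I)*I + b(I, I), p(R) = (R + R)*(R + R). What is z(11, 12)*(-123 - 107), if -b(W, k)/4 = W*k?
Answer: -485530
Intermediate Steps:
p(R) = 4*R**2 (p(R) = (2*R)*(2*R) = 4*R**2)
b(W, k) = -4*W*k
z(T, I) = -1 - 4*I**2/3 + 4*I**3/3 (z(T, I) = -1 + ((4*I**2)*I - 4*I*I)/3 = -1 + (4*I**3 - 4*I**2)/3 = -1 + (-4*I**2 + 4*I**3)/3 = -1 + (-4*I**2/3 + 4*I**3/3) = -1 - 4*I**2/3 + 4*I**3/3)
z(11, 12)*(-123 - 107) = (-1 - 4/3*12**2 + (4/3)*12**3)*(-123 - 107) = (-1 - 4/3*144 + (4/3)*1728)*(-230) = (-1 - 192 + 2304)*(-230) = 2111*(-230) = -485530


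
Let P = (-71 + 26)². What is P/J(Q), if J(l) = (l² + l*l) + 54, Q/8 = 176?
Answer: 2025/3964982 ≈ 0.00051072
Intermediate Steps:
Q = 1408 (Q = 8*176 = 1408)
J(l) = 54 + 2*l² (J(l) = (l² + l²) + 54 = 2*l² + 54 = 54 + 2*l²)
P = 2025 (P = (-45)² = 2025)
P/J(Q) = 2025/(54 + 2*1408²) = 2025/(54 + 2*1982464) = 2025/(54 + 3964928) = 2025/3964982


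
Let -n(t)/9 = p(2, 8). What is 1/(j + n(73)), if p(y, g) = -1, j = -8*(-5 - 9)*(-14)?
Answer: -1/1559 ≈ -0.00064144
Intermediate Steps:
j = -1568 (j = -8*(-14)*(-14) = 112*(-14) = -1568)
n(t) = 9 (n(t) = -9*(-1) = 9)
1/(j + n(73)) = 1/(-1568 + 9) = 1/(-1559) = -1/1559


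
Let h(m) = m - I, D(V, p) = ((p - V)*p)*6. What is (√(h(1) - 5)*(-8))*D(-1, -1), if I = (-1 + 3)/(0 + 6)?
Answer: 0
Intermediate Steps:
D(V, p) = 6*p*(p - V) (D(V, p) = (p*(p - V))*6 = 6*p*(p - V))
I = ⅓ (I = 2/6 = 2*(⅙) = ⅓ ≈ 0.33333)
h(m) = -⅓ + m (h(m) = m - 1*⅓ = m - ⅓ = -⅓ + m)
(√(h(1) - 5)*(-8))*D(-1, -1) = (√((-⅓ + 1) - 5)*(-8))*(6*(-1)*(-1 - 1*(-1))) = (√(⅔ - 5)*(-8))*(6*(-1)*(-1 + 1)) = (√(-13/3)*(-8))*(6*(-1)*0) = ((I*√39/3)*(-8))*0 = -8*I*√39/3*0 = 0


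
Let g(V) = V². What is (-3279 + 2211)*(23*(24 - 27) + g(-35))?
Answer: -1234608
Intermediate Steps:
(-3279 + 2211)*(23*(24 - 27) + g(-35)) = (-3279 + 2211)*(23*(24 - 27) + (-35)²) = -1068*(23*(-3) + 1225) = -1068*(-69 + 1225) = -1068*1156 = -1234608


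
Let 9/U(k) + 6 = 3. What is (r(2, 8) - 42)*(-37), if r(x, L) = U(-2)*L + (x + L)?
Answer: 2072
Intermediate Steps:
U(k) = -3 (U(k) = 9/(-6 + 3) = 9/(-3) = 9*(-⅓) = -3)
r(x, L) = x - 2*L (r(x, L) = -3*L + (x + L) = -3*L + (L + x) = x - 2*L)
(r(2, 8) - 42)*(-37) = ((2 - 2*8) - 42)*(-37) = ((2 - 16) - 42)*(-37) = (-14 - 42)*(-37) = -56*(-37) = 2072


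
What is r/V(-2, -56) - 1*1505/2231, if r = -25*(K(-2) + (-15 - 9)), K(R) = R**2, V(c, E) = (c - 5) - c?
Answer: -224605/2231 ≈ -100.67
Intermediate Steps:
V(c, E) = -5 (V(c, E) = (-5 + c) - c = -5)
r = 500 (r = -25*((-2)**2 + (-15 - 9)) = -25*(4 - 24) = -25*(-20) = 500)
r/V(-2, -56) - 1*1505/2231 = 500/(-5) - 1*1505/2231 = 500*(-1/5) - 1505*1/2231 = -100 - 1505/2231 = -224605/2231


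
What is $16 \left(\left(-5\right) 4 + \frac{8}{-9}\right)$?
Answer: $- \frac{3008}{9} \approx -334.22$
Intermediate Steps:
$16 \left(\left(-5\right) 4 + \frac{8}{-9}\right) = 16 \left(-20 + 8 \left(- \frac{1}{9}\right)\right) = 16 \left(-20 - \frac{8}{9}\right) = 16 \left(- \frac{188}{9}\right) = - \frac{3008}{9}$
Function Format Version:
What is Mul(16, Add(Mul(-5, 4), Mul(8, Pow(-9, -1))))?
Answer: Rational(-3008, 9) ≈ -334.22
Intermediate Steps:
Mul(16, Add(Mul(-5, 4), Mul(8, Pow(-9, -1)))) = Mul(16, Add(-20, Mul(8, Rational(-1, 9)))) = Mul(16, Add(-20, Rational(-8, 9))) = Mul(16, Rational(-188, 9)) = Rational(-3008, 9)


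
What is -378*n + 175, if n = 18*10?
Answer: -67865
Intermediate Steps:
n = 180
-378*n + 175 = -378*180 + 175 = -68040 + 175 = -67865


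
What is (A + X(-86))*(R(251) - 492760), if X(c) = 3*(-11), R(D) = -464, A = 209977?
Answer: -103549419456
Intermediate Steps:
X(c) = -33
(A + X(-86))*(R(251) - 492760) = (209977 - 33)*(-464 - 492760) = 209944*(-493224) = -103549419456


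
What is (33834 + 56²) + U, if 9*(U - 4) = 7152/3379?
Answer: 374807822/10137 ≈ 36974.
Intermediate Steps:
U = 42932/10137 (U = 4 + (7152/3379)/9 = 4 + (7152*(1/3379))/9 = 4 + (⅑)*(7152/3379) = 4 + 2384/10137 = 42932/10137 ≈ 4.2352)
(33834 + 56²) + U = (33834 + 56²) + 42932/10137 = (33834 + 3136) + 42932/10137 = 36970 + 42932/10137 = 374807822/10137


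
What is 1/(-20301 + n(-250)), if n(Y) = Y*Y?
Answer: 1/42199 ≈ 2.3697e-5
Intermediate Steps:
n(Y) = Y²
1/(-20301 + n(-250)) = 1/(-20301 + (-250)²) = 1/(-20301 + 62500) = 1/42199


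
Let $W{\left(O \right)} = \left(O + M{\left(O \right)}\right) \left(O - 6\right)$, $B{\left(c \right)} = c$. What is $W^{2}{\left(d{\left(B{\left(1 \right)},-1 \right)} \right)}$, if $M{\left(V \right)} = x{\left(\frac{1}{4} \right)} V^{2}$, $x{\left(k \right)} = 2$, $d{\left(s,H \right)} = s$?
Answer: $225$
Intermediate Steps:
$M{\left(V \right)} = 2 V^{2}$
$W{\left(O \right)} = \left(-6 + O\right) \left(O + 2 O^{2}\right)$ ($W{\left(O \right)} = \left(O + 2 O^{2}\right) \left(O - 6\right) = \left(O + 2 O^{2}\right) \left(-6 + O\right) = \left(-6 + O\right) \left(O + 2 O^{2}\right)$)
$W^{2}{\left(d{\left(B{\left(1 \right)},-1 \right)} \right)} = \left(1 \left(-6 - 11 + 2 \cdot 1^{2}\right)\right)^{2} = \left(1 \left(-6 - 11 + 2 \cdot 1\right)\right)^{2} = \left(1 \left(-6 - 11 + 2\right)\right)^{2} = \left(1 \left(-15\right)\right)^{2} = \left(-15\right)^{2} = 225$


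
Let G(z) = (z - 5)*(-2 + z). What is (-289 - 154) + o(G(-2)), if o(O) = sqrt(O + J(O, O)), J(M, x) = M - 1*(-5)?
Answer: -443 + sqrt(61) ≈ -435.19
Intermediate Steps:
J(M, x) = 5 + M (J(M, x) = M + 5 = 5 + M)
G(z) = (-5 + z)*(-2 + z)
o(O) = sqrt(5 + 2*O) (o(O) = sqrt(O + (5 + O)) = sqrt(5 + 2*O))
(-289 - 154) + o(G(-2)) = (-289 - 154) + sqrt(5 + 2*(10 + (-2)**2 - 7*(-2))) = -443 + sqrt(5 + 2*(10 + 4 + 14)) = -443 + sqrt(5 + 2*28) = -443 + sqrt(5 + 56) = -443 + sqrt(61)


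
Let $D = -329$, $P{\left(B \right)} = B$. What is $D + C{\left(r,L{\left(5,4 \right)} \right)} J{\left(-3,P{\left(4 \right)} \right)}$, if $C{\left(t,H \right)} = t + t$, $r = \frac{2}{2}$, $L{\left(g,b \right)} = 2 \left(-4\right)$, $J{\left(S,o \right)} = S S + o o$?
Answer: $-279$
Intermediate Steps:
$J{\left(S,o \right)} = S^{2} + o^{2}$
$L{\left(g,b \right)} = -8$
$r = 1$ ($r = 2 \cdot \frac{1}{2} = 1$)
$C{\left(t,H \right)} = 2 t$
$D + C{\left(r,L{\left(5,4 \right)} \right)} J{\left(-3,P{\left(4 \right)} \right)} = -329 + 2 \cdot 1 \left(\left(-3\right)^{2} + 4^{2}\right) = -329 + 2 \left(9 + 16\right) = -329 + 2 \cdot 25 = -329 + 50 = -279$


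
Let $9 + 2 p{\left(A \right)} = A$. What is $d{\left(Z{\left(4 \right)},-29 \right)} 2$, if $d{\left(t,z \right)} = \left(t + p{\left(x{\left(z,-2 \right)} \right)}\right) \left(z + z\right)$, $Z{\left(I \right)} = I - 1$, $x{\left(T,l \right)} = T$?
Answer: $1856$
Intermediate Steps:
$p{\left(A \right)} = - \frac{9}{2} + \frac{A}{2}$
$Z{\left(I \right)} = -1 + I$
$d{\left(t,z \right)} = 2 z \left(- \frac{9}{2} + t + \frac{z}{2}\right)$ ($d{\left(t,z \right)} = \left(t + \left(- \frac{9}{2} + \frac{z}{2}\right)\right) \left(z + z\right) = \left(- \frac{9}{2} + t + \frac{z}{2}\right) 2 z = 2 z \left(- \frac{9}{2} + t + \frac{z}{2}\right)$)
$d{\left(Z{\left(4 \right)},-29 \right)} 2 = - 29 \left(-9 - 29 + 2 \left(-1 + 4\right)\right) 2 = - 29 \left(-9 - 29 + 2 \cdot 3\right) 2 = - 29 \left(-9 - 29 + 6\right) 2 = \left(-29\right) \left(-32\right) 2 = 928 \cdot 2 = 1856$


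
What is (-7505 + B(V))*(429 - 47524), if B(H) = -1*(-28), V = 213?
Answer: 352129315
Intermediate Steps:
B(H) = 28
(-7505 + B(V))*(429 - 47524) = (-7505 + 28)*(429 - 47524) = -7477*(-47095) = 352129315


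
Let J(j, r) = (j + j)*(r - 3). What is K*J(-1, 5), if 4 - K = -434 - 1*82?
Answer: -2080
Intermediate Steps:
K = 520 (K = 4 - (-434 - 1*82) = 4 - (-434 - 82) = 4 - 1*(-516) = 4 + 516 = 520)
J(j, r) = 2*j*(-3 + r) (J(j, r) = (2*j)*(-3 + r) = 2*j*(-3 + r))
K*J(-1, 5) = 520*(2*(-1)*(-3 + 5)) = 520*(2*(-1)*2) = 520*(-4) = -2080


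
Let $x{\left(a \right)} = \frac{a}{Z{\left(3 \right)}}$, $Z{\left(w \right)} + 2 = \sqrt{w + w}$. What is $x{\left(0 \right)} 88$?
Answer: $0$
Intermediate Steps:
$Z{\left(w \right)} = -2 + \sqrt{2} \sqrt{w}$ ($Z{\left(w \right)} = -2 + \sqrt{w + w} = -2 + \sqrt{2 w} = -2 + \sqrt{2} \sqrt{w}$)
$x{\left(a \right)} = \frac{a}{-2 + \sqrt{6}}$ ($x{\left(a \right)} = \frac{a}{-2 + \sqrt{2} \sqrt{3}} = \frac{a}{-2 + \sqrt{6}}$)
$x{\left(0 \right)} 88 = \left(0 + \frac{1}{2} \cdot 0 \sqrt{6}\right) 88 = \left(0 + 0\right) 88 = 0 \cdot 88 = 0$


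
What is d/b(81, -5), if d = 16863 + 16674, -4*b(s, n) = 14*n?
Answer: 9582/5 ≈ 1916.4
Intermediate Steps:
b(s, n) = -7*n/2
d = 33537
d/b(81, -5) = 33537/((-7/2*(-5))) = 33537/(35/2) = 33537*(2/35) = 9582/5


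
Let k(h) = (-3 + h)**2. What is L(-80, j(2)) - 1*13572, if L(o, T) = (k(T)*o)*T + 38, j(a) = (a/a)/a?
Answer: -13784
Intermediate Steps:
j(a) = 1/a
L(o, T) = 38 + T*o*(-3 + T)**2 (L(o, T) = ((-3 + T)**2*o)*T + 38 = (o*(-3 + T)**2)*T + 38 = T*o*(-3 + T)**2 + 38 = 38 + T*o*(-3 + T)**2)
L(-80, j(2)) - 1*13572 = (38 - 80*(-3 + 1/2)**2/2) - 1*13572 = (38 + (1/2)*(-80)*(-3 + 1/2)**2) - 13572 = (38 + (1/2)*(-80)*(-5/2)**2) - 13572 = (38 + (1/2)*(-80)*(25/4)) - 13572 = (38 - 250) - 13572 = -212 - 13572 = -13784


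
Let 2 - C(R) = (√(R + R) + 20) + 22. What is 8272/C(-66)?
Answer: -82720/433 + 4136*I*√33/433 ≈ -191.04 + 54.872*I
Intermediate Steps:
C(R) = -40 - √2*√R (C(R) = 2 - ((√(R + R) + 20) + 22) = 2 - ((√(2*R) + 20) + 22) = 2 - ((√2*√R + 20) + 22) = 2 - ((20 + √2*√R) + 22) = 2 - (42 + √2*√R) = 2 + (-42 - √2*√R) = -40 - √2*√R)
8272/C(-66) = 8272/(-40 - √2*√(-66)) = 8272/(-40 - √2*I*√66) = 8272/(-40 - 2*I*√33)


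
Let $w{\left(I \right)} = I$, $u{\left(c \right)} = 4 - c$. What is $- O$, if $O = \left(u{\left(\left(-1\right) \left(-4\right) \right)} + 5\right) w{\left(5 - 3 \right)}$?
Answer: $-10$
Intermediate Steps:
$O = 10$ ($O = \left(\left(4 - \left(-1\right) \left(-4\right)\right) + 5\right) \left(5 - 3\right) = \left(\left(4 - 4\right) + 5\right) 2 = \left(0 + 5\right) 2 = 5 \cdot 2 = 10$)
$- O = \left(-1\right) 10 = -10$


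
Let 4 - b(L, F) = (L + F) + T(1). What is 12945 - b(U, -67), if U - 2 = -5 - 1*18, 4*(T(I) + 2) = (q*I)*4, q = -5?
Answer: 12846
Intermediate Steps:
T(I) = -2 - 5*I (T(I) = -2 + (-5*I*4)/4 = -2 + (-20*I)/4 = -2 - 5*I)
U = -21 (U = 2 + (-5 - 1*18) = 2 + (-5 - 18) = 2 - 23 = -21)
b(L, F) = 11 - F - L (b(L, F) = 4 - ((L + F) + (-2 - 5*1)) = 4 - ((F + L) + (-2 - 5)) = 4 - ((F + L) - 7) = 4 - (-7 + F + L) = 4 + (7 - F - L) = 11 - F - L)
12945 - b(U, -67) = 12945 - (11 - 1*(-67) - 1*(-21)) = 12945 - (11 + 67 + 21) = 12945 - 1*99 = 12945 - 99 = 12846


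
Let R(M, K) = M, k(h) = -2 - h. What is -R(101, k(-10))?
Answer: -101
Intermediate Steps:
-R(101, k(-10)) = -1*101 = -101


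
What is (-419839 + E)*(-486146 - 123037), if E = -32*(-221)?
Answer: 251450639361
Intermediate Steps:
E = 7072
(-419839 + E)*(-486146 - 123037) = (-419839 + 7072)*(-486146 - 123037) = -412767*(-609183) = 251450639361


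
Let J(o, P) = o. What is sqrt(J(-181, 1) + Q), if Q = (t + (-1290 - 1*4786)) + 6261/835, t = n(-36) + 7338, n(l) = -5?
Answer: sqrt(755442035)/835 ≈ 32.917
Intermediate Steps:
t = 7333 (t = -5 + 7338 = 7333)
Q = 1055856/835 (Q = (7333 + (-1290 - 1*4786)) + 6261/835 = (7333 + (-1290 - 4786)) + 6261*(1/835) = (7333 - 6076) + 6261/835 = 1257 + 6261/835 = 1055856/835 ≈ 1264.5)
sqrt(J(-181, 1) + Q) = sqrt(-181 + 1055856/835) = sqrt(904721/835) = sqrt(755442035)/835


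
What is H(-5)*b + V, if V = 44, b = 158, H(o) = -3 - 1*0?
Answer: -430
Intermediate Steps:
H(o) = -3 (H(o) = -3 + 0 = -3)
H(-5)*b + V = -3*158 + 44 = -474 + 44 = -430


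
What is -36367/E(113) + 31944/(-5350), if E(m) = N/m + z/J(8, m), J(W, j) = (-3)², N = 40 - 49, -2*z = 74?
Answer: 98867441661/11400850 ≈ 8671.9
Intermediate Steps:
z = -37 (z = -½*74 = -37)
N = -9
J(W, j) = 9
E(m) = -37/9 - 9/m (E(m) = -9/m - 37/9 = -37/9 - 9/m)
-36367/E(113) + 31944/(-5350) = -36367/(-37/9 - 9/113) + 31944/(-5350) = -36367/(-37/9 - 9*1/113) + 31944*(-1/5350) = -36367/(-37/9 - 9/113) - 15972/2675 = -36367/(-4262/1017) - 15972/2675 = -36367*(-1017/4262) - 15972/2675 = 36985239/4262 - 15972/2675 = 98867441661/11400850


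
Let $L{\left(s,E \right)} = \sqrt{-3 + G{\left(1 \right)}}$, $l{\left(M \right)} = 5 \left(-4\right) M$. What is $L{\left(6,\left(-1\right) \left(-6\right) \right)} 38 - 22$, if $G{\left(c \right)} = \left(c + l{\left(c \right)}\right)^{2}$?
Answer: $-22 + 38 \sqrt{358} \approx 696.99$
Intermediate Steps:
$l{\left(M \right)} = - 20 M$
$G{\left(c \right)} = 361 c^{2}$ ($G{\left(c \right)} = \left(c - 20 c\right)^{2} = \left(- 19 c\right)^{2} = 361 c^{2}$)
$L{\left(s,E \right)} = \sqrt{358}$ ($L{\left(s,E \right)} = \sqrt{-3 + 361 \cdot 1^{2}} = \sqrt{-3 + 361 \cdot 1} = \sqrt{-3 + 361} = \sqrt{358}$)
$L{\left(6,\left(-1\right) \left(-6\right) \right)} 38 - 22 = \sqrt{358} \cdot 38 - 22 = 38 \sqrt{358} - 22 = -22 + 38 \sqrt{358}$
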